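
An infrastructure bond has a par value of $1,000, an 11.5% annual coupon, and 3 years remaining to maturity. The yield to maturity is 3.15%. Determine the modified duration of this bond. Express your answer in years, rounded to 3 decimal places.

2.649 years

Periodic yield y = 0.0315. First find Macaulay duration:
  t   CF        PV=CF/(1+0.0315)^t    t·PV
  1       115.00       111.4881       111.4881
  2       115.00       108.0835       216.1670
  3     1,115.00     1,015.9379     3,047.8138
  Σ                  1,235.5095     3,375.4689
P = 1,235.5095; Macaulay duration = 3,375.4689 / 1,235.5095 = 2.73205 years.
Modified duration = D_Mac / (1 + y) = 2.73205 / 1.0315 = 2.64861 years.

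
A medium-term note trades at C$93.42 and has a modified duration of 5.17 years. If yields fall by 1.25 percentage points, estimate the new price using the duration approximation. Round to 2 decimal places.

Duration approximation: ΔP/P ≈ -D_mod · Δy = -5.17 × (-0.0125) = +0.064625.
New price ≈ 93.42 × (1 + 0.064625) = 99.4572675.

C$99.46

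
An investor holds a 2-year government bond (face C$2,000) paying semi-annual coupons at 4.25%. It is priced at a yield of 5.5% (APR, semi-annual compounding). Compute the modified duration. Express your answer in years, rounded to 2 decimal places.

1.89 years

Periodic yield y = 0.0275. First find Macaulay duration:
  t   CF        PV=CF/(1+0.0275)^t    t·PV
  1        42.50        41.3625        41.3625
  2        42.50        40.2555        80.5110
  3        42.50        39.1781       117.5343
  4     2,042.50     1,832.4610     7,329.8440
  Σ                  1,953.2572     7,569.2519
P = 1,953.2572; Macaulay duration = 7,569.2519 / 1,953.2572 = 3.87519 half-year periods = 1.93760 years.
Modified duration = D_Mac / (1 + y) = 1.93760 / 1.0275 = 1.88574 years.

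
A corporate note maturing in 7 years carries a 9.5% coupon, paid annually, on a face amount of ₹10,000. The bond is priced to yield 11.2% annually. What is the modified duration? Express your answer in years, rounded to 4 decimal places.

Periodic yield y = 0.112. First find Macaulay duration:
  t   CF        PV=CF/(1+0.112)^t    t·PV
  1       950.00       854.3165       854.3165
  2       950.00       768.2703     1,536.5406
  3       950.00       690.8905     2,072.6716
  4       950.00       621.3044     2,485.2178
  5       950.00       558.7270     2,793.6351
  6       950.00       502.4524     3,014.7141
  7    10,950.00     5,208.1155    36,456.8086
  Σ                  9,204.0767    49,213.9043
P = 9,204.0767; Macaulay duration = 49,213.9043 / 9,204.0767 = 5.34697 years.
Modified duration = D_Mac / (1 + y) = 5.34697 / 1.112 = 4.80842 years.

4.8084 years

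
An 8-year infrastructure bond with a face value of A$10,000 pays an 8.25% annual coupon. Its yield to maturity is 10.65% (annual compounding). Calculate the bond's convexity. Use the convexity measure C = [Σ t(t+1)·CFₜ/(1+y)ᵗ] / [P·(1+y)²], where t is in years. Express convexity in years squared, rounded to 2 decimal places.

39.88

With y = 0.1065:
  t   CF        PV=CF/(1+0.1065)^t    t·PV        t(t+1)·PV
  1       825.00       745.5942       745.5942       1,491.1884
  2       825.00       673.8312     1,347.6624       4,042.9872
  3       825.00       608.9753     1,826.9260       7,307.7039
  4       825.00       550.3618     2,201.4472      11,007.2358
  5       825.00       497.3898     2,486.9489      14,921.6934
  6       825.00       449.5163     2,697.0978      18,879.6844
  7       825.00       406.2506     2,843.7542      22,750.0339
  8    10,825.00     4,817.4427    38,539.5417     346,855.8753
  Σ                  8,749.3619    52,688.9723     427,256.4023
P = 8,749.3619.
Convexity = Σ t(t+1)·PV / [P·(1+y)²] = 427,256.4023 / (8,749.3619 × 1.224342) = 39.88498.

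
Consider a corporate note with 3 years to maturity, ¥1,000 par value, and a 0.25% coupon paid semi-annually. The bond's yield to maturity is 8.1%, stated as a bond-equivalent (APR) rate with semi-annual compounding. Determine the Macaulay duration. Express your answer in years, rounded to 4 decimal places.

Periodic yield y = 0.0405. Discount each cash flow and weight by its period:
  t   CF        PV=CF/(1+0.0405)^t    t·PV
  1         1.25         1.2013         1.2013
  2         1.25         1.1546         2.3092
  3         1.25         1.1096         3.3289
  4         1.25         1.0665         4.2658
  5         1.25         1.0249         5.1247
  6     1,001.25       789.0237     4,734.1419
  Σ                    794.5806     4,750.3719
Price P = Σ PV = 794.5806.
Macaulay duration = Σ(t·PV) / P = 4,750.3719 / 794.5806 = 5.97846 half-year periods.
In years: 5.97846 / 2 = 2.98923 years.

2.9892 years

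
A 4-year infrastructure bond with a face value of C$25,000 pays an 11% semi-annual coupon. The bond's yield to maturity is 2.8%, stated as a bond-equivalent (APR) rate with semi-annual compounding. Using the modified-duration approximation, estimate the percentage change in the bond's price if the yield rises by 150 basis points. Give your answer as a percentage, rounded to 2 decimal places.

-5.08%

Periodic yield y = 0.014. Modified duration first:
  t   CF        PV=CF/(1+0.014)^t    t·PV
  1     1,375.00     1,356.0158     1,356.0158
  2     1,375.00     1,337.2937     2,674.5873
  3     1,375.00     1,318.8300     3,956.4901
  4     1,375.00     1,300.6213     5,202.4854
  5     1,375.00     1,282.6641     6,413.3203
  6     1,375.00     1,264.9547     7,589.7281
  7     1,375.00     1,247.4898     8,732.4288
  8    26,375.00    23,598.7407   188,789.9256
  Σ                 32,706.6101   224,714.9814
P = 32,706.6101; D_Mac = 6.87063 half-year periods = 3.43531 yrs; D_mod = 3.43531/(1+0.014) = 3.38788 yrs.
ΔP/P ≈ -D_mod · Δy = -3.38788 × (+0.015) = -0.050818 = -5.0818%.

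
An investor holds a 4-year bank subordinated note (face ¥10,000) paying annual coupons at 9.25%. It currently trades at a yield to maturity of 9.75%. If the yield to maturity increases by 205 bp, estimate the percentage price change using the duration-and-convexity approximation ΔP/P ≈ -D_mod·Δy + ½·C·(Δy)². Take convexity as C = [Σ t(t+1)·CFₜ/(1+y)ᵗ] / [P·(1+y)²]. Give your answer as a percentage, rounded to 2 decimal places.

With y = 0.0975:
  t   CF        PV=CF/(1+0.0975)^t    t·PV        t(t+1)·PV
  1       925.00       842.8246       842.8246       1,685.6492
  2       925.00       767.9495     1,535.8990       4,607.6971
  3       925.00       699.7262     2,099.1787       8,396.7146
  4    10,925.00     7,530.1448    30,120.5794     150,602.8969
  Σ                  9,840.6452    34,598.4817     165,292.9578
P = 9,840.6452; D_Mac = 3.51588 yrs; D_mod = 3.20353 yrs; C = 13.94510.
Duration effect: -3.20353 × (+0.0205) = -0.065672
Convexity effect: 0.5 × 13.94510 × (0.0205)² = +0.0029302
ΔP/P ≈ -0.065672 + 0.0029302 = -0.062742 = -6.2742%.

-6.27%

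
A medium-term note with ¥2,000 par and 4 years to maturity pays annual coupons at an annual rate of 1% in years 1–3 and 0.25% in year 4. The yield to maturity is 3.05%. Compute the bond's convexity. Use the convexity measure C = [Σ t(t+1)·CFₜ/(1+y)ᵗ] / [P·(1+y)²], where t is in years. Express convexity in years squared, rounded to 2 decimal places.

With y = 0.0305:
  t   CF        PV=CF/(1+0.0305)^t    t·PV        t(t+1)·PV
  1        20.00        19.4081        19.4081          38.8161
  2        20.00        18.8336        37.6673         113.0018
  3        20.00        18.2762        54.8286         219.3145
  4     2,005.00     1,777.9617     7,111.8467      35,559.2333
  Σ                  1,834.4796     7,223.7506      35,930.3656
P = 1,834.4796.
Convexity = Σ t(t+1)·PV / [P·(1+y)²] = 35,930.3656 / (1,834.4796 × 1.061930) = 18.44390.

18.44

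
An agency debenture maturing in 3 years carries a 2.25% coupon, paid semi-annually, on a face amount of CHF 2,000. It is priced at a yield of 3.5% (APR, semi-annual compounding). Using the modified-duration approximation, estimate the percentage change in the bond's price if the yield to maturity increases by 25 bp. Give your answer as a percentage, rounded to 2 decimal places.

-0.72%

Periodic yield y = 0.0175. Modified duration first:
  t   CF        PV=CF/(1+0.0175)^t    t·PV
  1        22.50        22.1130        22.1130
  2        22.50        21.7327        43.4654
  3        22.50        21.3589        64.0768
  4        22.50        20.9916        83.9663
  5        22.50        20.6305       103.1527
  6     2,022.50     1,822.5608    10,935.3647
  Σ                  1,929.3875    11,252.1388
P = 1,929.3875; D_Mac = 5.83197 half-year periods = 2.91599 yrs; D_mod = 2.91599/(1+0.0175) = 2.86584 yrs.
ΔP/P ≈ -D_mod · Δy = -2.86584 × (+0.0025) = -0.007165 = -0.7165%.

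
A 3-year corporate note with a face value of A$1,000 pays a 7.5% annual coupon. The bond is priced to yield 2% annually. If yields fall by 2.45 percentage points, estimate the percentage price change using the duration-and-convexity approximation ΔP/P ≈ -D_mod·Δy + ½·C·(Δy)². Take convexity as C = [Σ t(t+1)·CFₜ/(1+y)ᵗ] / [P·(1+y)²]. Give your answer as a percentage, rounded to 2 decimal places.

With y = 0.02:
  t   CF        PV=CF/(1+0.02)^t    t·PV        t(t+1)·PV
  1        75.00        73.5294        73.5294         147.0588
  2        75.00        72.0877       144.1753         432.5260
  3     1,075.00     1,012.9965     3,038.9895      12,155.9581
  Σ                  1,158.6136     3,256.6943      12,735.5429
P = 1,158.6136; D_Mac = 2.81085 yrs; D_mod = 2.75574 yrs; C = 10.56522.
Duration effect: -2.75574 × (-0.0245) = +0.067516
Convexity effect: 0.5 × 10.56522 × (-0.0245)² = +0.0031709
ΔP/P ≈ +0.067516 + 0.0031709 = +0.070687 = +7.0687%.

+7.07%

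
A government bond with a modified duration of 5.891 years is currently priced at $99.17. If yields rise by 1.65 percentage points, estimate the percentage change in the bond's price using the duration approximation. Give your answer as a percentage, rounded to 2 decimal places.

Duration approximation: ΔP/P ≈ -D_mod · Δy = -5.891 × (+0.0165) = -0.0972015.
As a percentage: -9.72015%.

-9.72%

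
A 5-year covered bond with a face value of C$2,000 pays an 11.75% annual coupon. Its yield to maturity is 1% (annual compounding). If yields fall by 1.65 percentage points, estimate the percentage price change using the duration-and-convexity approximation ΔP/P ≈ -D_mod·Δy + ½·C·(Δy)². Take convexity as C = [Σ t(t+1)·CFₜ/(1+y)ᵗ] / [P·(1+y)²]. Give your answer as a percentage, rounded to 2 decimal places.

+7.25%

With y = 0.01:
  t   CF        PV=CF/(1+0.01)^t    t·PV        t(t+1)·PV
  1       235.00       232.6733       232.6733         465.3465
  2       235.00       230.3696       460.7391       1,382.2174
  3       235.00       228.0887       684.2661       2,737.0642
  4       235.00       225.8304       903.3215       4,516.6076
  5     2,235.00     2,126.5258    10,632.6291      63,795.7744
  Σ                  3,043.4877    12,913.6290      72,897.0102
P = 3,043.4877; D_Mac = 4.24304 yrs; D_mod = 4.20103 yrs; C = 23.47986.
Duration effect: -4.20103 × (-0.0165) = +0.069317
Convexity effect: 0.5 × 23.47986 × (-0.0165)² = +0.0031962
ΔP/P ≈ +0.069317 + 0.0031962 = +0.072513 = +7.2513%.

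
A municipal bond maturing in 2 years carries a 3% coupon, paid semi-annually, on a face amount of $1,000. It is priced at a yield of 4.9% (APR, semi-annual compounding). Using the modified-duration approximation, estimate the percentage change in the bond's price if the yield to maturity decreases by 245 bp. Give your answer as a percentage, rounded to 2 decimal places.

+4.68%

Periodic yield y = 0.0245. Modified duration first:
  t   CF        PV=CF/(1+0.0245)^t    t·PV
  1        15.00        14.6413        14.6413
  2        15.00        14.2912        28.5823
  3        15.00        13.9494        41.8482
  4     1,015.00       921.3363     3,685.3453
  Σ                    964.2182     3,770.4171
P = 964.2182; D_Mac = 3.91034 half-year periods = 1.95517 yrs; D_mod = 1.95517/(1+0.0245) = 1.90841 yrs.
ΔP/P ≈ -D_mod · Δy = -1.90841 × (-0.0245) = +0.046756 = +4.6756%.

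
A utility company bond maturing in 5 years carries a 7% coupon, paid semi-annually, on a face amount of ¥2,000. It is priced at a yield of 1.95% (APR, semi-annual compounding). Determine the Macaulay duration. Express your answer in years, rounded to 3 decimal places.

Periodic yield y = 0.00975. Discount each cash flow and weight by its period:
  t   CF        PV=CF/(1+0.00975)^t    t·PV
  1        70.00        69.3241        69.3241
  2        70.00        68.6547       137.3094
  3        70.00        67.9918       203.9754
  4        70.00        67.3353       269.3411
  5        70.00        66.6851       333.4254
  6        70.00        66.0412       396.2471
  7        70.00        65.4035       457.8245
  8        70.00        64.7720       518.1758
  9        70.00        64.1465       577.3189
  10    2,070.00     1,878.5888    18,785.8879
  Σ                  2,478.9429    21,748.8297
Price P = Σ PV = 2,478.9429.
Macaulay duration = Σ(t·PV) / P = 21,748.8297 / 2,478.9429 = 8.77343 half-year periods.
In years: 8.77343 / 2 = 4.38671 years.

4.387 years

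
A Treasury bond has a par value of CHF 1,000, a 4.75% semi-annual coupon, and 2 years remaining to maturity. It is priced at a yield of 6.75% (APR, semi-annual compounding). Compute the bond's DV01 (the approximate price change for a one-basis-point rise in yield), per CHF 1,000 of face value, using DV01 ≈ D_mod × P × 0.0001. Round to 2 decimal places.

CHF 0.18

Periodic yield y = 0.03375.
  t   CF        PV=CF/(1+0.03375)^t    t·PV
  1        23.75        22.9746        22.9746
  2        23.75        22.2245        44.4491
  3        23.75        21.4989        64.4968
  4     1,023.75       896.4619     3,585.8475
  Σ                    963.1600     3,717.7680
P = 963.1600; D_Mac = 3.85997 half-year periods = 1.92998 yrs; D_mod = 1.86697 yrs.
DV01 ≈ 1.86697 × 963.1600 × 0.0001 = 0.179819.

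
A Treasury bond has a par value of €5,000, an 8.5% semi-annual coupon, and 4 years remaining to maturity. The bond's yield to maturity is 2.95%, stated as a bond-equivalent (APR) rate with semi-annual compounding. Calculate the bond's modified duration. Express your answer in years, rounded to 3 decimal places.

Periodic yield y = 0.01475. First find Macaulay duration:
  t   CF        PV=CF/(1+0.01475)^t    t·PV
  1       212.50       209.4112       209.4112
  2       212.50       206.3673       412.7345
  3       212.50       203.3676       610.1028
  4       212.50       200.4115       801.6461
  5       212.50       197.4984       987.4921
  6       212.50       194.6277     1,167.7660
  7       212.50       191.7986     1,342.5905
  8     5,212.50     4,636.3220    37,090.5758
  Σ                  6,039.8043    42,622.3189
P = 6,039.8043; Macaulay duration = 42,622.3189 / 6,039.8043 = 7.05690 half-year periods = 3.52845 years.
Modified duration = D_Mac / (1 + y) = 3.52845 / 1.01475 = 3.47716 years.

3.477 years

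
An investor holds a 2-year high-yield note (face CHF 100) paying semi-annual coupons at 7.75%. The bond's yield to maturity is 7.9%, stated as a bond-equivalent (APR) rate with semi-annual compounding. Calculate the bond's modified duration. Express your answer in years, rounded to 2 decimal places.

Periodic yield y = 0.0395. First find Macaulay duration:
  t   CF        PV=CF/(1+0.0395)^t    t·PV
  1        3.875         3.7278         3.7278
  2        3.875         3.5861         7.1722
  3        3.875         3.4498        10.3495
  4      103.875        88.9637       355.8550
  Σ                     99.7274       377.1044
P = 99.7274; Macaulay duration = 377.1044 / 99.7274 = 3.78135 half-year periods = 1.89068 years.
Modified duration = D_Mac / (1 + y) = 1.89068 / 1.0395 = 1.81883 years.

1.82 years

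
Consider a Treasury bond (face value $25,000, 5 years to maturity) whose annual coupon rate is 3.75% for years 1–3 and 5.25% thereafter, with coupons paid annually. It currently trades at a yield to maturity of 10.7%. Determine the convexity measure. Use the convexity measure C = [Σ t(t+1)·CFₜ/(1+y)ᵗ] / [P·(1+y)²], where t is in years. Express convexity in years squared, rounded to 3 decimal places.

21.765

With y = 0.107:
  t   CF        PV=CF/(1+0.107)^t    t·PV        t(t+1)·PV
  1       937.50       846.8835       846.8835       1,693.7669
  2       937.50       765.0257     1,530.0514       4,590.1543
  3       937.50       691.0801     2,073.2404       8,292.9617
  4     1,312.50       873.9948     3,495.9790      17,479.8952
  5    26,312.50    15,827.9259    79,139.6296     474,837.7774
  Σ                 19,004.9100    87,085.7839     506,894.5555
P = 19,004.9100.
Convexity = Σ t(t+1)·PV / [P·(1+y)²] = 506,894.5555 / (19,004.9100 × 1.225449) = 21.76489.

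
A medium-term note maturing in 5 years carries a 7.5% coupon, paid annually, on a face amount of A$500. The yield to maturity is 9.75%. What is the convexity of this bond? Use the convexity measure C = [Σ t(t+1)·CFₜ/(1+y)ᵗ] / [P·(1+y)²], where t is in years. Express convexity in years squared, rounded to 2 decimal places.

With y = 0.0975:
  t   CF        PV=CF/(1+0.0975)^t    t·PV        t(t+1)·PV
  1        37.50        34.1686        34.1686          68.3371
  2        37.50        31.1331        62.2662         186.7985
  3        37.50        28.3673        85.1018         340.4073
  4        37.50        25.8472       103.3887         516.9436
  5       537.50       337.5638     1,687.8188      10,126.9130
  Σ                    457.0799     1,972.7441      11,239.3996
P = 457.0799.
Convexity = Σ t(t+1)·PV / [P·(1+y)²] = 11,239.3996 / (457.0799 × 1.204506) = 20.41465.

20.41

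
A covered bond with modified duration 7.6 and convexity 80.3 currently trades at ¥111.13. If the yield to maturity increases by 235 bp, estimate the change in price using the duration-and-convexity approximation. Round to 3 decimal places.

Duration effect: -D_mod·Δy = -7.6 × (+0.0235) = -0.178600
Convexity effect: ½·C·(Δy)² = 0.5 × 80.3 × (0.0235)² = +0.0221728375
ΔP/P ≈ -0.178600 + 0.0221728375 = -0.1564271625
ΔP ≈ 111.13 × (-0.1564271625) = -17.383750568625.

-¥17.384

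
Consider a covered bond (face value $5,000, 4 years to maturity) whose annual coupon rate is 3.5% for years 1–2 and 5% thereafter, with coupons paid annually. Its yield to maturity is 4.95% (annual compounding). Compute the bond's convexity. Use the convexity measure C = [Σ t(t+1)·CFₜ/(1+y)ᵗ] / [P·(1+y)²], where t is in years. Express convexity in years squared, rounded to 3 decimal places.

With y = 0.0495:
  t   CF        PV=CF/(1+0.0495)^t    t·PV        t(t+1)·PV
  1       175.00       166.7461       166.7461         333.4921
  2       175.00       158.8814       317.7629         953.2886
  3       250.00       216.2682       648.8046       2,595.2185
  4     5,250.00     4,327.4248    17,309.6993      86,548.4964
  Σ                  4,869.3205    18,443.0129      90,430.4957
P = 4,869.3205.
Convexity = Σ t(t+1)·PV / [P·(1+y)²] = 90,430.4957 / (4,869.3205 × 1.101450) = 16.86094.

16.861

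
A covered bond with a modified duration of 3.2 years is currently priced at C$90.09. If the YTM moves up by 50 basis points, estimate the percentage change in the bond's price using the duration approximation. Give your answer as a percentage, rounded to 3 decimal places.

-1.600%

Duration approximation: ΔP/P ≈ -D_mod · Δy = -3.2 × (+0.005) = -0.016000.
As a percentage: -1.6000%.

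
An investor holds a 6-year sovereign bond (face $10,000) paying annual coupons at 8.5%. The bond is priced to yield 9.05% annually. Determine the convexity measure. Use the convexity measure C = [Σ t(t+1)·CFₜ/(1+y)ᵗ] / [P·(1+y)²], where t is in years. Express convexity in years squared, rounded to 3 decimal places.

27.006

With y = 0.0905:
  t   CF        PV=CF/(1+0.0905)^t    t·PV        t(t+1)·PV
  1       850.00       779.4590       779.4590       1,558.9179
  2       850.00       714.7721     1,429.5442       4,288.6325
  3       850.00       655.4535     1,966.3606       7,865.4425
  4       850.00       601.0578     2,404.2312      12,021.1562
  5       850.00       551.1764     2,755.8818      16,535.2906
  6    10,850.00     6,451.7231    38,710.3385     270,972.3696
  Σ                  9,753.6418    48,045.8153     313,241.8093
P = 9,753.6418.
Convexity = Σ t(t+1)·PV / [P·(1+y)²] = 313,241.8093 / (9,753.6418 × 1.189190) = 27.00608.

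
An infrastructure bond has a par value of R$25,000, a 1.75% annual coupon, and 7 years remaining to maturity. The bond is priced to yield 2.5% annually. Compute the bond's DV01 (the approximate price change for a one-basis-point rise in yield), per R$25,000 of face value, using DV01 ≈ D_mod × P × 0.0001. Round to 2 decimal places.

Periodic yield y = 0.025.
  t   CF        PV=CF/(1+0.025)^t    t·PV
  1       437.50       426.8293       426.8293
  2       437.50       416.4188       832.8376
  3       437.50       406.2622     1,218.7867
  4       437.50       396.3534     1,585.4136
  5       437.50       386.6863     1,933.4313
  6       437.50       377.2549     2,263.5293
  7    25,437.50    21,399.6844   149,797.7909
  Σ                 23,809.4893   158,058.6187
P = 23,809.4893; D_Mac = 6.63847 yrs; D_mod = 6.47656 yrs.
DV01 ≈ 6.47656 × 23,809.4893 × 0.0001 = 15.420353.

R$15.42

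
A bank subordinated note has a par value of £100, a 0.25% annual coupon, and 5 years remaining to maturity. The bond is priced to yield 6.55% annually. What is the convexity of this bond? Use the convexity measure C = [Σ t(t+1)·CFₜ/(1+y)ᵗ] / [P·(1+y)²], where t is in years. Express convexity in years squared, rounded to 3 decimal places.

With y = 0.0655:
  t   CF        PV=CF/(1+0.0655)^t    t·PV        t(t+1)·PV
  1         0.25         0.2346         0.2346           0.4693
  2         0.25         0.2202         0.4404           1.3212
  3         0.25         0.2067         0.6200           2.4801
  4         0.25         0.1940         0.7759           3.8793
  5       100.25        72.9990       364.9952       2,189.9710
  Σ                     73.8545       367.0661       2,198.1209
P = 73.8545.
Convexity = Σ t(t+1)·PV / [P·(1+y)²] = 2,198.1209 / (73.8545 × 1.135290) = 26.21607.

26.216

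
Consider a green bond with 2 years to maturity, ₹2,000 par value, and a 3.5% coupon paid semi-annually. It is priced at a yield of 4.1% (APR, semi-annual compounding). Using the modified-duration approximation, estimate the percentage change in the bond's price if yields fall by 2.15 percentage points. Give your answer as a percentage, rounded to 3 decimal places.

Periodic yield y = 0.0205. Modified duration first:
  t   CF        PV=CF/(1+0.0205)^t    t·PV
  1        35.00        34.2969        34.2969
  2        35.00        33.6080        67.2159
  3        35.00        32.9328        98.7985
  4     2,035.00     1,876.3436     7,505.3745
  Σ                  1,977.1813     7,705.6858
P = 1,977.1813; D_Mac = 3.89731 half-year periods = 1.94865 yrs; D_mod = 1.94865/(1+0.0205) = 1.90951 yrs.
ΔP/P ≈ -D_mod · Δy = -1.90951 × (-0.0215) = +0.041054 = +4.1054%.

+4.105%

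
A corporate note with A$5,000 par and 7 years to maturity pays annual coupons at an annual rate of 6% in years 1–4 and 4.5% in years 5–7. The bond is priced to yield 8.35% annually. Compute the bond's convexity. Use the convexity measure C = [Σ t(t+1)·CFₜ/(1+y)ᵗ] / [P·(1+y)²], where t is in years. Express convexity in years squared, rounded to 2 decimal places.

With y = 0.0835:
  t   CF        PV=CF/(1+0.0835)^t    t·PV        t(t+1)·PV
  1       300.00       276.8805       276.8805         553.7610
  2       300.00       255.5427       511.0853       1,533.2560
  3       300.00       235.8493       707.5478       2,830.1911
  4       300.00       217.6735       870.6941       4,353.4703
  5       225.00       150.6739       753.3693       4,520.2161
  6       225.00       139.0622       834.3731       5,840.6114
  7     5,225.00     2,980.4640    20,863.2482     166,905.9858
  Σ                  4,256.1460    24,817.1983     186,537.4916
P = 4,256.1460.
Convexity = Σ t(t+1)·PV / [P·(1+y)²] = 186,537.4916 / (4,256.1460 × 1.173972) = 37.33290.

37.33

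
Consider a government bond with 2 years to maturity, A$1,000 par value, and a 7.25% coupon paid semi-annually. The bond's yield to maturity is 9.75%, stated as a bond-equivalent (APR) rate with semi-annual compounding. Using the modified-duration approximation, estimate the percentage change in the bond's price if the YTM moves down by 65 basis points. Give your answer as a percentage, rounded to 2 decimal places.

Periodic yield y = 0.04875. Modified duration first:
  t   CF        PV=CF/(1+0.04875)^t    t·PV
  1        36.25        34.5650        34.5650
  2        36.25        32.9582        65.9165
  3        36.25        31.4262        94.2786
  4     1,036.25       856.5972     3,426.3888
  Σ                    955.5466     3,621.1489
P = 955.5466; D_Mac = 3.78961 half-year periods = 1.89480 yrs; D_mod = 1.89480/(1+0.04875) = 1.80673 yrs.
ΔP/P ≈ -D_mod · Δy = -1.80673 × (-0.0065) = +0.011744 = +1.1744%.

+1.17%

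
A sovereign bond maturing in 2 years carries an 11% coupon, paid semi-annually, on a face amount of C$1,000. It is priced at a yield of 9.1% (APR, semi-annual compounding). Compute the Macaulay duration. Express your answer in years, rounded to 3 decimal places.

1.852 years

Periodic yield y = 0.0455. Discount each cash flow and weight by its period:
  t   CF        PV=CF/(1+0.0455)^t    t·PV
  1        55.00        52.6064        52.6064
  2        55.00        50.3170       100.6340
  3        55.00        48.1272       144.3816
  4     1,055.00       882.9911     3,531.9643
  Σ                  1,034.0417     3,829.5863
Price P = Σ PV = 1,034.0417.
Macaulay duration = Σ(t·PV) / P = 3,829.5863 / 1,034.0417 = 3.70351 half-year periods.
In years: 3.70351 / 2 = 1.85176 years.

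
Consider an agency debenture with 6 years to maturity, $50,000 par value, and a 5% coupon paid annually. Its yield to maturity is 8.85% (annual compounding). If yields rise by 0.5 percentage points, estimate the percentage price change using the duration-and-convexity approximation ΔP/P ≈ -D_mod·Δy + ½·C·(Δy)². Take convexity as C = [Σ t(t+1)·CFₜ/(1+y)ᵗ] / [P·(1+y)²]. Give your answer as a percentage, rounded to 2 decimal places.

With y = 0.0885:
  t   CF        PV=CF/(1+0.0885)^t    t·PV        t(t+1)·PV
  1     2,500.00     2,296.7386     2,296.7386       4,593.4773
  2     2,500.00     2,110.0033     4,220.0067      12,660.0200
  3     2,500.00     1,938.4505     5,815.3514      23,261.4056
  4     2,500.00     1,780.8456     7,123.3825      35,616.9126
  5     2,500.00     1,636.0548     8,180.2739      49,081.6435
  6    52,500.00    31,563.7579   189,382.5472   1,325,677.8304
  Σ                 41,325.8507   217,018.3003   1,450,891.2894
P = 41,325.8507; D_Mac = 5.25139 yrs; D_mod = 4.82443 yrs; C = 29.63168.
Duration effect: -4.82443 × (+0.005) = -0.024122
Convexity effect: 0.5 × 29.63168 × (0.005)² = +0.0003704
ΔP/P ≈ -0.024122 + 0.0003704 = -0.023752 = -2.3752%.

-2.38%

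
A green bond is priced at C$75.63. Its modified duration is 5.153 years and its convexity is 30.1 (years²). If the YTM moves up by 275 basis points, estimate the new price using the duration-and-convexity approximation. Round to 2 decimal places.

C$65.77

Duration effect: -D_mod·Δy = -5.153 × (+0.0275) = -0.1417075
Convexity effect: ½·C·(Δy)² = 0.5 × 30.1 × (0.0275)² = +0.0113815625
ΔP/P ≈ -0.1417075 + 0.0113815625 = -0.1303259375
New price ≈ 75.63 × (1 - 0.1303259375) = 65.773449346875.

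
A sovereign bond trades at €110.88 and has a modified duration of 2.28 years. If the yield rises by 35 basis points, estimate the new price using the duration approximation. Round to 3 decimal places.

€109.995

Duration approximation: ΔP/P ≈ -D_mod · Δy = -2.28 × (+0.0035) = -0.007980.
New price ≈ 110.88 × (1 - 0.007980) = 109.9951776.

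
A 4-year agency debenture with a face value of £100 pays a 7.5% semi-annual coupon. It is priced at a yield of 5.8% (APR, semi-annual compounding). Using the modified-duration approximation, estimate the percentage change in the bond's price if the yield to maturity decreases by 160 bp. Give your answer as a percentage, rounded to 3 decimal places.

+5.512%

Periodic yield y = 0.029. Modified duration first:
  t   CF        PV=CF/(1+0.029)^t    t·PV
  1         3.75         3.6443         3.6443
  2         3.75         3.5416         7.0832
  3         3.75         3.4418        10.3254
  4         3.75         3.3448        13.3792
  5         3.75         3.2505        16.2527
  6         3.75         3.1589        18.9535
  7         3.75         3.0699        21.4893
  8       103.75        82.5401       660.3210
  Σ                    105.9920       751.4486
P = 105.9920; D_Mac = 7.08967 half-year periods = 3.54484 yrs; D_mod = 3.54484/(1+0.029) = 3.44493 yrs.
ΔP/P ≈ -D_mod · Δy = -3.44493 × (-0.016) = +0.055119 = +5.5119%.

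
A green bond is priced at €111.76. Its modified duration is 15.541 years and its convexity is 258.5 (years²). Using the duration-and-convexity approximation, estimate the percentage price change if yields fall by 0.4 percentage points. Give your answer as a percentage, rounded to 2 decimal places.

Duration effect: -D_mod·Δy = -15.541 × (-0.004) = +0.062164
Convexity effect: ½·C·(Δy)² = 0.5 × 258.5 × (-0.004)² = +0.0020680
ΔP/P ≈ +0.062164 + 0.0020680 = +0.064232
= +6.4232%.

+6.42%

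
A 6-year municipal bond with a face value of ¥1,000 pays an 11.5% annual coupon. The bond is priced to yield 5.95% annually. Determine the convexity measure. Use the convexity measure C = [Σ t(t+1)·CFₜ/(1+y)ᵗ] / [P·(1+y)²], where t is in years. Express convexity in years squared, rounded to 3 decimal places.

27.640

With y = 0.0595:
  t   CF        PV=CF/(1+0.0595)^t    t·PV        t(t+1)·PV
  1       115.00       108.5418       108.5418         217.0835
  2       115.00       102.4462       204.8924         614.6773
  3       115.00        96.6930       290.0789       1,160.3158
  4       115.00        91.2628       365.0514       1,825.2569
  5       115.00        86.1377       430.6883       2,584.1296
  6     1,115.00       788.2593     4,729.5558      33,106.8904
  Σ                  1,273.3408     6,128.8086      39,508.3535
P = 1,273.3408.
Convexity = Σ t(t+1)·PV / [P·(1+y)²] = 39,508.3535 / (1,273.3408 × 1.122540) = 27.64028.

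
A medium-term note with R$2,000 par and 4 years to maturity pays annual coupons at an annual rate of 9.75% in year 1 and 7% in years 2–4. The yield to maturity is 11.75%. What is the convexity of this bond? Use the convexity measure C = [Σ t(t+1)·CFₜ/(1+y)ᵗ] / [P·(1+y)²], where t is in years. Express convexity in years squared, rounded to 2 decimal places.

With y = 0.1175:
  t   CF        PV=CF/(1+0.1175)^t    t·PV        t(t+1)·PV
  1       195.00       174.4966       174.4966         348.9933
  2       140.00       112.1071       224.2141         672.6424
  3       140.00       100.3195       300.9586       1,203.8342
  4     2,140.00     1,372.2197     5,488.8788      27,444.3938
  Σ                  1,759.1429     6,188.5481      29,669.8636
P = 1,759.1429.
Convexity = Σ t(t+1)·PV / [P·(1+y)²] = 29,669.8636 / (1,759.1429 × 1.248806) = 13.50577.

13.51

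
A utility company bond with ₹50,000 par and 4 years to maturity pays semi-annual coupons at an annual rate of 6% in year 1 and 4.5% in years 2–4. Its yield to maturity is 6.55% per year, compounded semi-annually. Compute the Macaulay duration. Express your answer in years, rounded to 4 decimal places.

3.6470 years

Periodic yield y = 0.03275. Discount each cash flow and weight by its period:
  t   CF        PV=CF/(1+0.03275)^t    t·PV
  1     1,500.00     1,452.4328     1,452.4328
  2     1,500.00     1,406.3741     2,812.7481
  3     1,125.00     1,021.3319     3,063.9958
  4     1,125.00       988.9440     3,955.7761
  5     1,125.00       957.5832     4,787.9158
  6     1,125.00       927.2168     5,563.3009
  7     1,125.00       897.8134     6,284.6940
  8    51,125.00    39,506.7853   316,054.2821
  Σ                 47,158.4815   343,975.1457
Price P = Σ PV = 47,158.4815.
Macaulay duration = Σ(t·PV) / P = 343,975.1457 / 47,158.4815 = 7.29403 half-year periods.
In years: 7.29403 / 2 = 3.64701 years.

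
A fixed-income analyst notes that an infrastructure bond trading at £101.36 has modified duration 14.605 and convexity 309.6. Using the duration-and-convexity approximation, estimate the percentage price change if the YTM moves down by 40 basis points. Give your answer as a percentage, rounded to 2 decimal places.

Duration effect: -D_mod·Δy = -14.605 × (-0.004) = +0.058420
Convexity effect: ½·C·(Δy)² = 0.5 × 309.6 × (-0.004)² = +0.0024768
ΔP/P ≈ +0.058420 + 0.0024768 = +0.0608968
= +6.08968%.

+6.09%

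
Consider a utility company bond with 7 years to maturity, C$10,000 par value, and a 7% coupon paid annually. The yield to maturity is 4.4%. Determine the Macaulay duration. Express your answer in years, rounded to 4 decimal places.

5.8618 years

Periodic yield y = 0.044. Discount each cash flow and weight by its year:
  t   CF        PV=CF/(1+0.044)^t    t·PV
  1       700.00       670.4981       670.4981
  2       700.00       642.2395     1,284.4791
  3       700.00       615.1720     1,845.5159
  4       700.00       589.2452     2,356.9808
  5       700.00       564.4111     2,822.0555
  6       700.00       540.6237     3,243.7420
  7    10,700.00     7,915.5352    55,408.7467
  Σ                 11,537.7248    67,632.0180
Price P = Σ PV = 11,537.7248.
Macaulay duration = Σ(t·PV) / P = 67,632.0180 / 11,537.7248 = 5.86182 years.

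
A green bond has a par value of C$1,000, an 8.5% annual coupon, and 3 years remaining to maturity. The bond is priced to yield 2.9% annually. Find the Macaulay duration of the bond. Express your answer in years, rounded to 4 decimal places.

Periodic yield y = 0.029. Discount each cash flow and weight by its year:
  t   CF        PV=CF/(1+0.029)^t    t·PV
  1        85.00        82.6045        82.6045
  2        85.00        80.2765       160.5529
  3     1,085.00       995.8264     2,987.4791
  Σ                  1,158.7073     3,230.6364
Price P = Σ PV = 1,158.7073.
Macaulay duration = Σ(t·PV) / P = 3,230.6364 / 1,158.7073 = 2.78814 years.

2.7881 years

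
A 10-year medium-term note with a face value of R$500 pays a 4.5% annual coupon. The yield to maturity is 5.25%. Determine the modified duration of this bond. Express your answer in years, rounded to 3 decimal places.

7.799 years

Periodic yield y = 0.0525. First find Macaulay duration:
  t   CF        PV=CF/(1+0.0525)^t    t·PV
  1        22.50        21.3777        21.3777
  2        22.50        20.3113        40.6227
  3        22.50        19.2982        57.8945
  4        22.50        18.3356        73.3422
  5        22.50        17.4210        87.1048
  6        22.50        16.5520        99.3119
  7        22.50        15.7263       110.0844
  8        22.50        14.9419       119.5352
  9        22.50        14.1966       127.7692
  10      522.50       313.2314     3,132.3137
  Σ                    471.3918     3,869.3562
P = 471.3918; Macaulay duration = 3,869.3562 / 471.3918 = 8.20836 years.
Modified duration = D_Mac / (1 + y) = 8.20836 / 1.0525 = 7.79892 years.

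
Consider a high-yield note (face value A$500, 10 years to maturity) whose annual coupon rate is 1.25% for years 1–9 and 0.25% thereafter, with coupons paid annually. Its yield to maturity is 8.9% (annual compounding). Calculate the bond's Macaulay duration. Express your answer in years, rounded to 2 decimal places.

Periodic yield y = 0.089. Discount each cash flow and weight by its year:
  t   CF        PV=CF/(1+0.089)^t    t·PV
  1         6.25         5.7392         5.7392
  2         6.25         5.2702        10.5403
  3         6.25         4.8395        14.5184
  4         6.25         4.4439        17.7758
  5         6.25         4.0808        20.4038
  6         6.25         3.7473        22.4835
  7         6.25         3.4410        24.0870
  8         6.25         3.1598        25.2782
  9         6.25         2.9015        26.1139
  10      501.25       213.6858     2,136.8576
  Σ                    251.3089     2,303.7977
Price P = Σ PV = 251.3089.
Macaulay duration = Σ(t·PV) / P = 2,303.7977 / 251.3089 = 9.16720 years.

9.17 years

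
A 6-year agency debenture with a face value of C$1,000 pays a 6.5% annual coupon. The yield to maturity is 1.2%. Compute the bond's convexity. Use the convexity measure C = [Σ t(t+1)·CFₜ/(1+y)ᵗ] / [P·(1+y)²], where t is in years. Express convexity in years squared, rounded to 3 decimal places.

34.401

With y = 0.012:
  t   CF        PV=CF/(1+0.012)^t    t·PV        t(t+1)·PV
  1        65.00        64.2292        64.2292         128.4585
  2        65.00        63.4676       126.9353         380.8058
  3        65.00        62.7151       188.1452         752.5807
  4        65.00        61.9714       247.8856       1,239.4280
  5        65.00        61.2366       306.1828       1,837.0968
  6     1,065.00       991.4402     5,948.6413      41,640.4892
  Σ                  1,305.0601     6,882.0194      45,978.8590
P = 1,305.0601.
Convexity = Σ t(t+1)·PV / [P·(1+y)²] = 45,978.8590 / (1,305.0601 × 1.024144) = 34.40065.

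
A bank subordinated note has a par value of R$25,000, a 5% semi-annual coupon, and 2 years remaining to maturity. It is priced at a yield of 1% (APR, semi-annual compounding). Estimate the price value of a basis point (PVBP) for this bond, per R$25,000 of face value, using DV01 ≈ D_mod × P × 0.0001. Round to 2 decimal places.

Periodic yield y = 0.005.
  t   CF        PV=CF/(1+0.005)^t    t·PV
  1       625.00       621.8905       621.8905
  2       625.00       618.7966     1,237.5931
  3       625.00       615.7180     1,847.1539
  4    25,625.00    25,118.8427   100,475.3710
  Σ                 26,975.2478   104,182.0086
P = 26,975.2478; D_Mac = 3.86213 half-year periods = 1.93107 yrs; D_mod = 1.92146 yrs.
DV01 ≈ 1.92146 × 26,975.2478 × 0.0001 = 5.183185.

R$5.18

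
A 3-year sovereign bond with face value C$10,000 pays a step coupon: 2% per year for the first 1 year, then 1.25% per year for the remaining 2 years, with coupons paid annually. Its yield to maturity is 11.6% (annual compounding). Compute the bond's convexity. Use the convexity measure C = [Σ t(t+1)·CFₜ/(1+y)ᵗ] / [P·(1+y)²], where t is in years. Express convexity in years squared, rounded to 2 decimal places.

9.38

With y = 0.116:
  t   CF        PV=CF/(1+0.116)^t    t·PV        t(t+1)·PV
  1       200.00       179.2115       179.2115         358.4229
  2       125.00       100.3648       200.7297         602.1891
  3    10,125.00     7,284.5453    21,853.6359      87,414.5435
  Σ                  7,564.1216    22,233.5770      88,375.1556
P = 7,564.1216.
Convexity = Σ t(t+1)·PV / [P·(1+y)²] = 88,375.1556 / (7,564.1216 × 1.245456) = 9.38087.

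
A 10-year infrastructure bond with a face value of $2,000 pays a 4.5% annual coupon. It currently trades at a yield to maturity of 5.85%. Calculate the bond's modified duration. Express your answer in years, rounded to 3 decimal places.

Periodic yield y = 0.0585. First find Macaulay duration:
  t   CF        PV=CF/(1+0.0585)^t    t·PV
  1        90.00        85.0260        85.0260
  2        90.00        80.3269       160.6537
  3        90.00        75.8874       227.6623
  4        90.00        71.6934       286.7735
  5        90.00        67.7311       338.6556
  6        90.00        63.9878       383.9269
  7        90.00        60.4514       423.1599
  8        90.00        57.1105       456.8836
  9        90.00        53.9541       485.5872
  10    2,090.00     1,183.6891    11,836.8914
  Σ                  1,799.8577    14,685.2202
P = 1,799.8577; Macaulay duration = 14,685.2202 / 1,799.8577 = 8.15910 years.
Modified duration = D_Mac / (1 + y) = 8.15910 / 1.0585 = 7.70817 years.

7.708 years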